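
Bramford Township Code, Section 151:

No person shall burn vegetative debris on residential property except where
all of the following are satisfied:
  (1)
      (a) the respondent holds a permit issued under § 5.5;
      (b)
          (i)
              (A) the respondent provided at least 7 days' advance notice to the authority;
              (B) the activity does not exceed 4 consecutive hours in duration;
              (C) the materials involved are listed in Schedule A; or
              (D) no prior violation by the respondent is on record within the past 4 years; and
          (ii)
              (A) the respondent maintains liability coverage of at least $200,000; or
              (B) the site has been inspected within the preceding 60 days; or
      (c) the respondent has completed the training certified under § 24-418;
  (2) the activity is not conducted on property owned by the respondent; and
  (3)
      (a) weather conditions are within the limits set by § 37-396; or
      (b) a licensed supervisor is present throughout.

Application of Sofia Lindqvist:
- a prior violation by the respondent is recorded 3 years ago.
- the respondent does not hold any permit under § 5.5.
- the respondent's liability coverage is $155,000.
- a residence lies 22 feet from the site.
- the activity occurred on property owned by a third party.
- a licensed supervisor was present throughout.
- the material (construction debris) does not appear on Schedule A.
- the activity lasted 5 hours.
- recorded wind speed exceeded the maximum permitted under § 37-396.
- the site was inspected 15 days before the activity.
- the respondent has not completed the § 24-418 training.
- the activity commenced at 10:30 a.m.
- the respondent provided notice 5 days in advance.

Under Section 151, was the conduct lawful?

(a) holds permit — not met.
(A) ≥7 days' notice — not satisfied.
(B) ≤ 4 hrs duration — fails.
(C) Schedule A material — fails.
(D) no prior violation — not met.
So (i) is not satisfied (F OR F OR F OR F).
(A) coverage ≥ $200,000 — not satisfied.
(B) site inspected — holds.
(ii): F OR T → true.
So (b) is not satisfied (F AND T).
(c) training certified — fails.
So (1) is not satisfied (F OR F OR F).
(2) not (own property) — met.
(a) weather ok — fails.
(b) supervisor present — met.
(3): F OR T → true.
So Overall is not satisfied (F AND T AND T).

No — unlawful.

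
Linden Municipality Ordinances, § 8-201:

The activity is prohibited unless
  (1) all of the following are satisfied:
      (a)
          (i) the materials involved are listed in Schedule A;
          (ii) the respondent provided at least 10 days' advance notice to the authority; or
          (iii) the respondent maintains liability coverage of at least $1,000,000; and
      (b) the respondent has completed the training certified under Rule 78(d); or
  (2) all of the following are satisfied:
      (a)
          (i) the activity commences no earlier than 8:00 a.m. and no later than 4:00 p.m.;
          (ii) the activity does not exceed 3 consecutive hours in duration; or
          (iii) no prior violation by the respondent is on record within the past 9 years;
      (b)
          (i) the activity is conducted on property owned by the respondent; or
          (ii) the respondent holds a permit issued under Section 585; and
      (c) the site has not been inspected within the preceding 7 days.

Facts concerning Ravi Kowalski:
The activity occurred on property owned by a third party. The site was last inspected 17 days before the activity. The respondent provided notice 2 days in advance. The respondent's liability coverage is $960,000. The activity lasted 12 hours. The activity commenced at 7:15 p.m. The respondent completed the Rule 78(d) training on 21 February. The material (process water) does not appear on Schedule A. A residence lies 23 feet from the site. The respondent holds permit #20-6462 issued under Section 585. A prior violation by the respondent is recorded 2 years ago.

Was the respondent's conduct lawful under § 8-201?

(i) Schedule A material — not satisfied.
(ii) ≥10 days' notice — fails.
(iii) coverage ≥ $1,000,000 — not satisfied.
(a) = F OR F OR F = false.
(b) training certified — met.
So (1) is not satisfied (F AND T).
(i) start within hours — fails.
(ii) ≤ 3 hrs duration — not met.
(iii) no prior violation — fails.
(a): F OR F OR F → false.
(i) own property — not satisfied.
(ii) holds permit — holds.
(b) = F OR T = true.
(c) not (site inspected) — met.
So (2) is not satisfied (F AND T AND T).
Overall: F OR F → false.

No — unlawful.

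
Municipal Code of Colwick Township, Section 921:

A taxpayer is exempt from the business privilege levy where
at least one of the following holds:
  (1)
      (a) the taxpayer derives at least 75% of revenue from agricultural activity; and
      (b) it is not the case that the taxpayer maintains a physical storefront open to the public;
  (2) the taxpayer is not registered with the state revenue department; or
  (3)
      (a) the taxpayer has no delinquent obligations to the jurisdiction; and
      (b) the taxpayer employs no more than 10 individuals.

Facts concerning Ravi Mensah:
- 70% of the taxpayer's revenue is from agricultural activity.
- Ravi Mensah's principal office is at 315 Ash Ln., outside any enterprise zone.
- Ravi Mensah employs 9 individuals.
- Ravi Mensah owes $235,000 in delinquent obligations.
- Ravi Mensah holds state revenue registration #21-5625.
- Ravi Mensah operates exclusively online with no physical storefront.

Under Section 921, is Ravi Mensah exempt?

No — not exempt.

(a) ≥75% agricultural — fails.
(b) not (has storefront) — holds.
(1): F AND T → false.
(2) not (state-registered) — not satisfied.
(a) no delinquency — not met.
(b) ≤ 10 employees — met.
So (3) is not satisfied (F AND T).
Overall: F OR F OR F → false.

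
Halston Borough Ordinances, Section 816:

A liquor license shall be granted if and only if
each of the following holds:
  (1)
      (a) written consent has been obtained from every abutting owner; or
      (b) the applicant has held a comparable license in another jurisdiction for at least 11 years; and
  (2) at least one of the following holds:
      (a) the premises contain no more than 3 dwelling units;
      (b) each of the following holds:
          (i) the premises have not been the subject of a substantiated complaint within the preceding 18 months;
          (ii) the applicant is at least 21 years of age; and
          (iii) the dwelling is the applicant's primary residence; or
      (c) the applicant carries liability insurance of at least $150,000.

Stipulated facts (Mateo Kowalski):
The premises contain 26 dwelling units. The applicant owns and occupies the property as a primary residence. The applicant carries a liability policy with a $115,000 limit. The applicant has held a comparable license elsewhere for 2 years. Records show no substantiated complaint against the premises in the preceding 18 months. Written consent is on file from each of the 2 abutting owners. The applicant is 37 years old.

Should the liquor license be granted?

Yes — granted.

(a) all abutters consent — holds.
(b) prior license ≥ 11 yr — fails.
(1) = T OR F = true.
(a) ≤ 3 units — not met.
(i) no complaint in 18 mo. — met.
(ii) age ≥ 21 — holds.
(iii) primary residence — satisfied.
So (b) is satisfied (T AND T AND T).
(c) insurance ≥ $150,000 — not met.
(2) = F OR T OR F = true.
Overall: T AND T → true.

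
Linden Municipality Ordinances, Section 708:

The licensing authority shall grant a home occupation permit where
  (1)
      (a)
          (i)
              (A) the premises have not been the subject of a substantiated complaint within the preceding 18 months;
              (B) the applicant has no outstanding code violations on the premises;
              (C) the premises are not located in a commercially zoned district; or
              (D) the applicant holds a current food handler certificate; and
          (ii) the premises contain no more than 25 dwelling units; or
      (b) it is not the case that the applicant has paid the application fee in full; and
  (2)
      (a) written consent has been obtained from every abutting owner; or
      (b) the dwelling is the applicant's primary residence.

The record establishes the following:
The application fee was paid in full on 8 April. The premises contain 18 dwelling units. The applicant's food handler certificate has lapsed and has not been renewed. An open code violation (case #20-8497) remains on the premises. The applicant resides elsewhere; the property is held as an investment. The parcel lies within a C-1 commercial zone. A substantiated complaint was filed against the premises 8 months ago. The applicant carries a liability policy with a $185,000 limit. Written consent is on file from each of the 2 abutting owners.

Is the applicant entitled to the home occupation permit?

(A) no complaint in 18 mo. — not satisfied.
(B) no code violations — not met.
(C) not (commercially zoned) — fails.
(D) food handler cert. — not met.
(i) = F OR F OR F OR F = false.
(ii) ≤ 25 units — holds.
(a) = F AND T = false.
(b) not (fee paid) — fails.
(1): F OR F → false.
(a) all abutters consent — met.
(b) primary residence — fails.
So (2) is satisfied (T OR F).
Overall = F AND T = false.

No — denied.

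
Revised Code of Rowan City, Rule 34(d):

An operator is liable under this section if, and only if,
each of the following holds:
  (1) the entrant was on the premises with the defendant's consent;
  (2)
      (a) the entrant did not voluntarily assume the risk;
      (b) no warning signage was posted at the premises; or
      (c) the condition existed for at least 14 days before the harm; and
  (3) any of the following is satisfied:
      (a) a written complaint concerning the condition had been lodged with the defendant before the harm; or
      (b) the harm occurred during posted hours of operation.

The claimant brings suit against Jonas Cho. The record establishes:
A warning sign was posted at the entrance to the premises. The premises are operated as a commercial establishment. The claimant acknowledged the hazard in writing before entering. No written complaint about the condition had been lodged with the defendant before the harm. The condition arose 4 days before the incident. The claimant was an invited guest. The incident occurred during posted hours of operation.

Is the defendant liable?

(1) consent to enter — satisfied.
(a) no assumed risk — fails.
(b) no signage posted — not satisfied.
(c) condition ≥14 days old — not satisfied.
(2): F OR F OR F → false.
(a) complaint lodged — fails.
(b) during posted hours — holds.
So (3) is satisfied (F OR T).
So Overall is not satisfied (T AND F AND T).

No — not liable.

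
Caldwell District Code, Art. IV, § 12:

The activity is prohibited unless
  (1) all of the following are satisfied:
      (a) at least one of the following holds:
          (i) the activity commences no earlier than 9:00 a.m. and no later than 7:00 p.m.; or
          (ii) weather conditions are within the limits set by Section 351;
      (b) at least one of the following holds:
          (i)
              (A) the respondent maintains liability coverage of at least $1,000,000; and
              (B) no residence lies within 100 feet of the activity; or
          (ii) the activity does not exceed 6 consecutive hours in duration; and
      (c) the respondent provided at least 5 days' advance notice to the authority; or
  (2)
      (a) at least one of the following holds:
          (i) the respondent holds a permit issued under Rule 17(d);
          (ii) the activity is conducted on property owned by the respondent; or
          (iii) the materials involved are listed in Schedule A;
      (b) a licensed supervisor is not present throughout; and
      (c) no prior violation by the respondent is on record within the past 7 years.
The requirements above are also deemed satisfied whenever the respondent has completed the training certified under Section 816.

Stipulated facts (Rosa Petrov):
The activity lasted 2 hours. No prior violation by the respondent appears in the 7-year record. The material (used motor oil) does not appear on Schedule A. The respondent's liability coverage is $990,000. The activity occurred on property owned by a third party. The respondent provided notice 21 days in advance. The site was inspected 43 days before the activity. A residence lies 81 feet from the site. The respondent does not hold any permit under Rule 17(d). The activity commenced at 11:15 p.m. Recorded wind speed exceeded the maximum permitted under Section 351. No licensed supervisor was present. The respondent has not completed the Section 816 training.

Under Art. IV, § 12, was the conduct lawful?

(i) start within hours — fails.
(ii) weather ok — fails.
(a) = F OR F = false.
(A) coverage ≥ $1,000,000 — fails.
(B) no residence in 100 ft — not met.
(i) = F AND F = false.
(ii) ≤ 6 hrs duration — holds.
So (b) is satisfied (F OR T).
(c) ≥5 days' notice — met.
So (1) is not satisfied (F AND T AND T).
(i) holds permit — fails.
(ii) own property — not met.
(iii) Schedule A material — fails.
(a) = F OR F OR F = false.
(b) not (supervisor present) — satisfied.
(c) no prior violation — met.
(2) = F AND T AND T = false.
Overall: F OR F → false.
Exception (training certified) — not satisfied.
Result: main false OR exception false → false.

No — unlawful.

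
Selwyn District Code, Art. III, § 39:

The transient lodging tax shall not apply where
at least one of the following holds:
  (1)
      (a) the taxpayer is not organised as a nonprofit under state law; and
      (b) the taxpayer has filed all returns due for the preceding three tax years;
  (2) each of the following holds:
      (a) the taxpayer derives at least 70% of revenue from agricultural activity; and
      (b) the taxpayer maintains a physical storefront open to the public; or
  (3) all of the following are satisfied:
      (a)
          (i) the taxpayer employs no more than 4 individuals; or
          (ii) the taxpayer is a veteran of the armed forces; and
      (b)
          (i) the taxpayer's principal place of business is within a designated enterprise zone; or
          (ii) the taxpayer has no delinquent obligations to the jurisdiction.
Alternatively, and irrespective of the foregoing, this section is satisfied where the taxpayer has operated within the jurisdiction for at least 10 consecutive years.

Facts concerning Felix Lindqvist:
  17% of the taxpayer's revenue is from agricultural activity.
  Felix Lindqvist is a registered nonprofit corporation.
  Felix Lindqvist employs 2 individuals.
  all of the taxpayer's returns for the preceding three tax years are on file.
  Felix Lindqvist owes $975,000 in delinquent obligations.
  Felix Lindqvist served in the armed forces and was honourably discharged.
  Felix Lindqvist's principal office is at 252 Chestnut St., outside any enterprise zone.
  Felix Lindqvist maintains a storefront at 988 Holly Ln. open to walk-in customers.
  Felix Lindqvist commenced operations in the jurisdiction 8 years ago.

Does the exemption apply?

(a) not (nonprofit) — not met.
(b) returns current — holds.
So (1) is not satisfied (F AND T).
(a) ≥70% agricultural — not met.
(b) has storefront — satisfied.
(2): F AND T → false.
(i) ≤ 4 employees — holds.
(ii) veteran — holds.
(a): T OR T → true.
(i) in enterprise zone — not met.
(ii) no delinquency — fails.
So (b) is not satisfied (F OR F).
(3) = T AND F = false.
So Overall is not satisfied (F OR F OR F).
Exception (≥ 10 yrs in jurisdiction) — not satisfied.
Result: main false OR exception false → false.

No — not exempt.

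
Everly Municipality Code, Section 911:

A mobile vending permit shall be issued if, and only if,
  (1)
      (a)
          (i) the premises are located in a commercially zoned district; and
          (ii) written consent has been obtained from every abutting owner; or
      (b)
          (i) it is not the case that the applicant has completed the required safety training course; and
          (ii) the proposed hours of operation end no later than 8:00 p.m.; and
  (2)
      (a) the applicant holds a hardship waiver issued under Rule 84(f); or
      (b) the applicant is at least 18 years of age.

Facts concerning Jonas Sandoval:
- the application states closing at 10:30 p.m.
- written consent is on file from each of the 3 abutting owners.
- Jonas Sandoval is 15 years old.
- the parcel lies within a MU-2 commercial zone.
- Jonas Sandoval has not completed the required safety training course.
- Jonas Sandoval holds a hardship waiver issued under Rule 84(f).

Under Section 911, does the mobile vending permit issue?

(i) commercially zoned — met.
(ii) all abutters consent — satisfied.
So (a) is satisfied (T AND T).
(i) not (safety training) — satisfied.
(ii) closes by 8 p.m. — not satisfied.
(b): T AND F → false.
(1) = T OR F = true.
(a) hardship waiver — met.
(b) age ≥ 18 — fails.
(2) = T OR F = true.
Overall: T AND T → true.

Yes — granted.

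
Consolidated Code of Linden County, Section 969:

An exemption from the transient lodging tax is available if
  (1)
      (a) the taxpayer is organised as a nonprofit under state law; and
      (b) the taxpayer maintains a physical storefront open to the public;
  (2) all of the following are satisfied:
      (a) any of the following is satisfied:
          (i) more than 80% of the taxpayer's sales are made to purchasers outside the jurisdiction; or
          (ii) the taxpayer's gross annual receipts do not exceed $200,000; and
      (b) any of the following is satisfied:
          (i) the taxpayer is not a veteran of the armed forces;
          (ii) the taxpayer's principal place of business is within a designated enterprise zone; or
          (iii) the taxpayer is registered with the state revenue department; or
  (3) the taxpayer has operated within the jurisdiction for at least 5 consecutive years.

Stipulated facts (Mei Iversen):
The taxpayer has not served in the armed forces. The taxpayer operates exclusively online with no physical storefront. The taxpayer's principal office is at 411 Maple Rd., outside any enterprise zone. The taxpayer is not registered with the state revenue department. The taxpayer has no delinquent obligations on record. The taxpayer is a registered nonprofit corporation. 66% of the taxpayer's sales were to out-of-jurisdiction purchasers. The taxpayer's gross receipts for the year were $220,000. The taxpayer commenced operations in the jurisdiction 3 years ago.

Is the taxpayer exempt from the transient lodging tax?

No — not exempt.

(a) nonprofit — satisfied.
(b) has storefront — not satisfied.
So (1) is not satisfied (T AND F).
(i) >80% out-of-jur. sales — fails.
(ii) receipts ≤ $200,000 — not satisfied.
(a) = F OR F = false.
(i) not (veteran) — satisfied.
(ii) in enterprise zone — fails.
(iii) state-registered — fails.
(b) = T OR F OR F = true.
So (2) is not satisfied (F AND T).
(3) ≥ 5 yrs in jurisdiction — not satisfied.
So Overall is not satisfied (F OR F OR F).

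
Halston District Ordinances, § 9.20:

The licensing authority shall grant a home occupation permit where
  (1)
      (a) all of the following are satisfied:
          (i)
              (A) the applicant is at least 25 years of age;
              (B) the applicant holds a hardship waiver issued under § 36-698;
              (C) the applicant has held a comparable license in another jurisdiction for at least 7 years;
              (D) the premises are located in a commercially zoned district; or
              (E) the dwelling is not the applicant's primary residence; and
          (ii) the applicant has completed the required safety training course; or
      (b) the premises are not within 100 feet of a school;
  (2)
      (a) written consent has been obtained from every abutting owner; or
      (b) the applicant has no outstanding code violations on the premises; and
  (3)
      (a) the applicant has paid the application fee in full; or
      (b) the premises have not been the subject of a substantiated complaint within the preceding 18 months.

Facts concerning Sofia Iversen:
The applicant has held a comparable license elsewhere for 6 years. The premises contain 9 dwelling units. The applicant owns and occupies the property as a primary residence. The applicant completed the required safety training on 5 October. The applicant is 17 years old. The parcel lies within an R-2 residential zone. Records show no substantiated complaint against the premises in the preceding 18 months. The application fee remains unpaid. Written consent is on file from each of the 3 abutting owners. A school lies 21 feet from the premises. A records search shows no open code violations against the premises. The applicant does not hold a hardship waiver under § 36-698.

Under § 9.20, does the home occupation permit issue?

No — denied.

(A) age ≥ 25 — not satisfied.
(B) hardship waiver — fails.
(C) prior license ≥ 7 yr — fails.
(D) commercially zoned — fails.
(E) not (primary residence) — not satisfied.
So (i) is not satisfied (F OR F OR F OR F OR F).
(ii) safety training — met.
(a) = F AND T = false.
(b) ≥100 ft from school — not satisfied.
(1): F OR F → false.
(a) all abutters consent — met.
(b) no code violations — satisfied.
(2): T OR T → true.
(a) fee paid — not satisfied.
(b) no complaint in 18 mo. — satisfied.
(3) = F OR T = true.
Overall = F AND T AND T = false.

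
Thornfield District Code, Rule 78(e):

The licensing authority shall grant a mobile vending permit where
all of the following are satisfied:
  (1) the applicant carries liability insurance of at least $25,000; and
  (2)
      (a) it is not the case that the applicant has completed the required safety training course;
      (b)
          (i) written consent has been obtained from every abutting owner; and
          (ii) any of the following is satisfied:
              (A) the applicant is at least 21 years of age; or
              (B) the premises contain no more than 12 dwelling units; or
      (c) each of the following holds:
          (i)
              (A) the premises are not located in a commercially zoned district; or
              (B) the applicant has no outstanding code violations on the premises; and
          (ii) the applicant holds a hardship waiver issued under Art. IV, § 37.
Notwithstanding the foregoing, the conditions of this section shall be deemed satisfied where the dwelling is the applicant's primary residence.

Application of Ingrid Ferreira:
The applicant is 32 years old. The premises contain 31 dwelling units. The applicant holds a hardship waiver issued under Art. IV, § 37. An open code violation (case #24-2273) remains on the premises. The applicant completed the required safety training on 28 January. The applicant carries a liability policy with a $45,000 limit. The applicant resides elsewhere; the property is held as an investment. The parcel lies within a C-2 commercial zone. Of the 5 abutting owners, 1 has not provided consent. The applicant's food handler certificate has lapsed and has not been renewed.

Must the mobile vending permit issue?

No — denied.

(1) insurance ≥ $25,000 — satisfied.
(a) not (safety training) — not satisfied.
(i) all abutters consent — not met.
(A) age ≥ 21 — holds.
(B) ≤ 12 units — not satisfied.
(ii): T OR F → true.
(b) = F AND T = false.
(A) not (commercially zoned) — not met.
(B) no code violations — not satisfied.
So (i) is not satisfied (F OR F).
(ii) hardship waiver — met.
(c): F AND T → false.
So (2) is not satisfied (F OR F OR F).
Overall: T AND F → false.
Exception (primary residence) — not satisfied.
Result: main false OR exception false → false.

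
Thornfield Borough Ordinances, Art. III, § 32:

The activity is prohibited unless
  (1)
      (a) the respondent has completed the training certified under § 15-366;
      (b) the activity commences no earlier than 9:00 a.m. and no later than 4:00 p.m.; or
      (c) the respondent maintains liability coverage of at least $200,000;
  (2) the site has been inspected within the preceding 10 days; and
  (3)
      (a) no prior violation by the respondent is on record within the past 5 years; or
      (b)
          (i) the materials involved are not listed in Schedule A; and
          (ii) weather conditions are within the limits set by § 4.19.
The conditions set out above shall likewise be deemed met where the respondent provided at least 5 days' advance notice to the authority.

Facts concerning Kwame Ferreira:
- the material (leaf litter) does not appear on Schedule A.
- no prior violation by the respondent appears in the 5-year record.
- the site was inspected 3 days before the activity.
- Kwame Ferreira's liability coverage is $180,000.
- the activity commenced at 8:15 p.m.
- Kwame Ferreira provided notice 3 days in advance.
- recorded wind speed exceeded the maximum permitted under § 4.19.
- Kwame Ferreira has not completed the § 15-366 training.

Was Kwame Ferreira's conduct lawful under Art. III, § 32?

No — unlawful.

(a) training certified — fails.
(b) start within hours — not satisfied.
(c) coverage ≥ $200,000 — not met.
(1) = F OR F OR F = false.
(2) site inspected — holds.
(a) no prior violation — met.
(i) not (Schedule A material) — met.
(ii) weather ok — fails.
(b) = T AND F = false.
So (3) is satisfied (T OR F).
So Overall is not satisfied (F AND T AND T).
Exception (≥5 days' notice) — not satisfied.
Result: main false OR exception false → false.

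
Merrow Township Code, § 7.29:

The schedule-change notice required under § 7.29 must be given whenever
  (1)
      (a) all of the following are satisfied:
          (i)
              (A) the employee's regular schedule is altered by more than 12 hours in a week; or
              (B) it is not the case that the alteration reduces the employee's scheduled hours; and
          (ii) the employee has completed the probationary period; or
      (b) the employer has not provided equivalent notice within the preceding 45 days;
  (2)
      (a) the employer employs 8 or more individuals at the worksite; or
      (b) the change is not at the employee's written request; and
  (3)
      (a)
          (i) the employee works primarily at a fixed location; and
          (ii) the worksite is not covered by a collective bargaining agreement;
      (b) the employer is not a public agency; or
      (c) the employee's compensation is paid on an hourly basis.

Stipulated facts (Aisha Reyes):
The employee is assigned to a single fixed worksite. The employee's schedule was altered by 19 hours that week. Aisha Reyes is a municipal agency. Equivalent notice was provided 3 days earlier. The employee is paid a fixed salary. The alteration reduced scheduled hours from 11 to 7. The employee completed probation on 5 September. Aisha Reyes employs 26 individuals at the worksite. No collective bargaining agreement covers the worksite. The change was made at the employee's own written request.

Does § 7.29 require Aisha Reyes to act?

Yes — required.

(A) schedule shift > 12h — holds.
(B) not (hours reduced) — not met.
(i) = T OR F = true.
(ii) past probation — holds.
(a) = T AND T = true.
(b) no recent notice — not satisfied.
(1): T OR F → true.
(a) ≥ 8 at site — holds.
(b) not employee-requested — not satisfied.
So (2) is satisfied (T OR F).
(i) fixed location — met.
(ii) no CBA — met.
(a): T AND T → true.
(b) not (public agency) — not satisfied.
(c) hourly-paid — not satisfied.
So (3) is satisfied (T OR F OR F).
Overall = T AND T AND T = true.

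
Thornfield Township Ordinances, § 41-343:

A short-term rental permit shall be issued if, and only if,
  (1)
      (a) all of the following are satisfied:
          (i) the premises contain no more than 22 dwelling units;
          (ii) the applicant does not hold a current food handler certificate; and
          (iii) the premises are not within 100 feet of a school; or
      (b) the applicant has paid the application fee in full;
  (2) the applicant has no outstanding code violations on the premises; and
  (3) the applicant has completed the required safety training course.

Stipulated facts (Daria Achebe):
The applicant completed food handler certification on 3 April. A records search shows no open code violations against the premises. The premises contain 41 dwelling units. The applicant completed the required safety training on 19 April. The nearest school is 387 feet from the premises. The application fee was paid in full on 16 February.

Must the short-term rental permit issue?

Yes — granted.

(i) ≤ 22 units — not met.
(ii) not (food handler cert.) — fails.
(iii) ≥100 ft from school — met.
So (a) is not satisfied (F AND F AND T).
(b) fee paid — holds.
So (1) is satisfied (F OR T).
(2) no code violations — satisfied.
(3) safety training — met.
Overall = T AND T AND T = true.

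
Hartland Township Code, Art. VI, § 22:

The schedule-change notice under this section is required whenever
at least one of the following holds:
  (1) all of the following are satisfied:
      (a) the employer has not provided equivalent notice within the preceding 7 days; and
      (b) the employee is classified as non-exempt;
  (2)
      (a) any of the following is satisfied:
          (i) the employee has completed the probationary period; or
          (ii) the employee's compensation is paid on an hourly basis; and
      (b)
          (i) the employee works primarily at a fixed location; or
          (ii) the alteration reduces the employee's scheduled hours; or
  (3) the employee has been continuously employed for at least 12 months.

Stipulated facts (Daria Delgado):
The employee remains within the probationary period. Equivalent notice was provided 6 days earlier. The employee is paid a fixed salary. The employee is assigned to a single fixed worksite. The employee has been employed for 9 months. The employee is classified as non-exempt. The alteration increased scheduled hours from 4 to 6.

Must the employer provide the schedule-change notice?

(a) no recent notice — not met.
(b) non-exempt — holds.
(1): F AND T → false.
(i) past probation — not met.
(ii) hourly-paid — not satisfied.
(a) = F OR F = false.
(i) fixed location — met.
(ii) hours reduced — not met.
So (b) is satisfied (T OR F).
(2) = F AND T = false.
(3) tenure ≥ 12 mo. — not met.
So Overall is not satisfied (F OR F OR F).

No — not required.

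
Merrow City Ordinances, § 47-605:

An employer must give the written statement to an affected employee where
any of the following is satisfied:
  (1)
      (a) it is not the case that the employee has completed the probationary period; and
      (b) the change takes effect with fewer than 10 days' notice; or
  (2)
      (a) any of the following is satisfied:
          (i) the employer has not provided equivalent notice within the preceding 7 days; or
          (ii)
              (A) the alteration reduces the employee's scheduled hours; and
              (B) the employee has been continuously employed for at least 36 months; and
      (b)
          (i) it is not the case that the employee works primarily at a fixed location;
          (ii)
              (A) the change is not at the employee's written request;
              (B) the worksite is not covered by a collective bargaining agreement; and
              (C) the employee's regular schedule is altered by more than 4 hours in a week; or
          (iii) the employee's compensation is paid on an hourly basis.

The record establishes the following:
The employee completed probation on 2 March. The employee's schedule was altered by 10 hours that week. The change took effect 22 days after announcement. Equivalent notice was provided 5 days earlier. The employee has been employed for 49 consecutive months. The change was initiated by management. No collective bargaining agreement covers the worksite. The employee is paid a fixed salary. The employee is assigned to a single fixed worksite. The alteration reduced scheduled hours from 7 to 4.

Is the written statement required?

(a) not (past probation) — not satisfied.
(b) < 10 days' notice — not met.
So (1) is not satisfied (F AND F).
(i) no recent notice — fails.
(A) hours reduced — met.
(B) tenure ≥ 36 mo. — satisfied.
So (ii) is satisfied (T AND T).
(a) = F OR T = true.
(i) not (fixed location) — not met.
(A) not employee-requested — satisfied.
(B) no CBA — met.
(C) schedule shift > 4h — satisfied.
So (ii) is satisfied (T AND T AND T).
(iii) hourly-paid — not met.
(b): F OR T OR F → true.
(2) = T AND T = true.
Overall = F OR T = true.

Yes — required.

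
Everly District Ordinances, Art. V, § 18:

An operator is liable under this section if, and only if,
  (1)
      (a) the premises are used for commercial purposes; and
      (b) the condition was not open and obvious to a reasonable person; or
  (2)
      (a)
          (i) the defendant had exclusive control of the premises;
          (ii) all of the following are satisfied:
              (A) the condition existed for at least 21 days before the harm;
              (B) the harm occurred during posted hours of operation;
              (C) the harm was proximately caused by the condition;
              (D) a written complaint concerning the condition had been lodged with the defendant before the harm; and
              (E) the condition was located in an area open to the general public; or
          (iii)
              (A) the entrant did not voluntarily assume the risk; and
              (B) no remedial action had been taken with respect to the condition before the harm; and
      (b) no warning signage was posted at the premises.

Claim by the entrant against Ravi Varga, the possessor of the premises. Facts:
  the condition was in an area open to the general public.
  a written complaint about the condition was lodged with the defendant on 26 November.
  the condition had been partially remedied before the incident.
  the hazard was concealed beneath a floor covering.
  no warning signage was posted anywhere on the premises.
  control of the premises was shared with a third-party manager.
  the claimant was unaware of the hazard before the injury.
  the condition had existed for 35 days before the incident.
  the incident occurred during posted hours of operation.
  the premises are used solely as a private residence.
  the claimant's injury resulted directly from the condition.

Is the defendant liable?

(a) commercial use — not satisfied.
(b) not open/obvious — met.
(1) = F AND T = false.
(i) exclusive control — not met.
(A) condition ≥21 days old — met.
(B) during posted hours — met.
(C) proximate cause — met.
(D) complaint lodged — holds.
(E) public area — satisfied.
So (ii) is satisfied (T AND T AND T AND T AND T).
(A) no assumed risk — holds.
(B) no remedial action — fails.
(iii): T AND F → false.
(a) = F OR T OR F = true.
(b) no signage posted — holds.
(2) = T AND T = true.
Overall = F OR T = true.

Yes — liable.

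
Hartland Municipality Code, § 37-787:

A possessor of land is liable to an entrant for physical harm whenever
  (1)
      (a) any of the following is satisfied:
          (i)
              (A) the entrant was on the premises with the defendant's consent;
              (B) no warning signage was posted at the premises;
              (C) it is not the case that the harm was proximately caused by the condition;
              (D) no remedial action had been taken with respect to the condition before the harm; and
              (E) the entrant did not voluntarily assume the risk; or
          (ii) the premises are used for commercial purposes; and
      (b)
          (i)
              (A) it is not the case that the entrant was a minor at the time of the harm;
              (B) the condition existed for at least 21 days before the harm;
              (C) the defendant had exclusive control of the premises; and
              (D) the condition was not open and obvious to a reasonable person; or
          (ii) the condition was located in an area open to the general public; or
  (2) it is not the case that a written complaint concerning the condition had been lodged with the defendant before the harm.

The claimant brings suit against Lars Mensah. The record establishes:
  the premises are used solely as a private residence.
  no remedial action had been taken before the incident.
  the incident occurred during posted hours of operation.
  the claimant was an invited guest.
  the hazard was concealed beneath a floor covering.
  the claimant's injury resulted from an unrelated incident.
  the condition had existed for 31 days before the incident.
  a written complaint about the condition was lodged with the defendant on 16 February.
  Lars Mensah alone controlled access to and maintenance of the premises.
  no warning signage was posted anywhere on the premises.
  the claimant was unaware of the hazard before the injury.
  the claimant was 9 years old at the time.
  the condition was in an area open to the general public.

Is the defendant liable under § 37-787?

(A) consent to enter — holds.
(B) no signage posted — met.
(C) not (proximate cause) — satisfied.
(D) no remedial action — holds.
(E) no assumed risk — satisfied.
(i) = T AND T AND T AND T AND T = true.
(ii) commercial use — not met.
(a): T OR F → true.
(A) not (entrant a minor) — not satisfied.
(B) condition ≥21 days old — satisfied.
(C) exclusive control — met.
(D) not open/obvious — met.
(i): F AND T AND T AND T → false.
(ii) public area — holds.
So (b) is satisfied (F OR T).
(1) = T AND T = true.
(2) not (complaint lodged) — not satisfied.
So Overall is satisfied (T OR F).

Yes — liable.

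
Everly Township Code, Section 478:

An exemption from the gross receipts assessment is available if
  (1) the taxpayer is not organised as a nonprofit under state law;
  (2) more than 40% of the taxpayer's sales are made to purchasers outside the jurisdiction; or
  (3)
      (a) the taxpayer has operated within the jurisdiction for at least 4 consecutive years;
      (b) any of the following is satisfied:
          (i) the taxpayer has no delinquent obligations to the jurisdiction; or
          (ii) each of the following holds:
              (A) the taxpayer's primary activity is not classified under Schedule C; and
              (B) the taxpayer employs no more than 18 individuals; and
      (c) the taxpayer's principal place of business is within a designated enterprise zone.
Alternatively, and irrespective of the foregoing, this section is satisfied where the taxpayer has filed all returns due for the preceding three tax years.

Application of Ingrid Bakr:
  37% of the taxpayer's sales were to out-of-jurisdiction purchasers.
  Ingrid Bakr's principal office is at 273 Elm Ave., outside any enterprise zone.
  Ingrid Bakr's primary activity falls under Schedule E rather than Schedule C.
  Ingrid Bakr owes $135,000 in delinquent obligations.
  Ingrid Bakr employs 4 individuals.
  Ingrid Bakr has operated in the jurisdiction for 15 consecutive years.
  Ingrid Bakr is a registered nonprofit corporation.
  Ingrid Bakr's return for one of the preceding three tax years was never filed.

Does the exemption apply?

No — not exempt.

(1) not (nonprofit) — fails.
(2) >40% out-of-jur. sales — fails.
(a) ≥ 4 yrs in jurisdiction — satisfied.
(i) no delinquency — not met.
(A) not (Schedule C activity) — holds.
(B) ≤ 18 employees — satisfied.
(ii) = T AND T = true.
(b): F OR T → true.
(c) in enterprise zone — not satisfied.
So (3) is not satisfied (T AND T AND F).
Overall: F OR F OR F → false.
Exception (returns current) — not satisfied.
Result: main false OR exception false → false.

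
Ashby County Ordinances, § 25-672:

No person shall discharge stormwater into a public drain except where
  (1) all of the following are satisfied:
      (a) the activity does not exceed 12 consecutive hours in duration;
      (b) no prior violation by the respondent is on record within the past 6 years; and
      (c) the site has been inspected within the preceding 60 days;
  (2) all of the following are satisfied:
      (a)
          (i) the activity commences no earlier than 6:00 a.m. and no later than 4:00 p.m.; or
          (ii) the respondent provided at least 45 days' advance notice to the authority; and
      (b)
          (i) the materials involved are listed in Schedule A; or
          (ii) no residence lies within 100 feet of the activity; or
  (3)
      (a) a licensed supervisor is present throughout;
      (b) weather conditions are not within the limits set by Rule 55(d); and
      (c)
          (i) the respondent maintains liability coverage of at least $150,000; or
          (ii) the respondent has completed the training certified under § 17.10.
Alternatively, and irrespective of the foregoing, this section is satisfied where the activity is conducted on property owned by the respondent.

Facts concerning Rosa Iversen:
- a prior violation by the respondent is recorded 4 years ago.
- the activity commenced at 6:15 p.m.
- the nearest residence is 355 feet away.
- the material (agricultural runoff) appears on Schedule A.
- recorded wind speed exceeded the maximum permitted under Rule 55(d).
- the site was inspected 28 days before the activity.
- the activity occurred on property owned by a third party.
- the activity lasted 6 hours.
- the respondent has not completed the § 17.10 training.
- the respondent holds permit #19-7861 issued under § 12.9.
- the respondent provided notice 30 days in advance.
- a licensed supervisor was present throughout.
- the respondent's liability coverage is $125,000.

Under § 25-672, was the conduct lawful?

(a) ≤ 12 hrs duration — satisfied.
(b) no prior violation — fails.
(c) site inspected — holds.
So (1) is not satisfied (T AND F AND T).
(i) start within hours — not satisfied.
(ii) ≥45 days' notice — not satisfied.
(a) = F OR F = false.
(i) Schedule A material — met.
(ii) no residence in 100 ft — holds.
(b) = T OR T = true.
(2): F AND T → false.
(a) supervisor present — satisfied.
(b) not (weather ok) — satisfied.
(i) coverage ≥ $150,000 — not met.
(ii) training certified — not satisfied.
So (c) is not satisfied (F OR F).
(3) = T AND T AND F = false.
So Overall is not satisfied (F OR F OR F).
Exception (own property) — not satisfied.
Result: main false OR exception false → false.

No — unlawful.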